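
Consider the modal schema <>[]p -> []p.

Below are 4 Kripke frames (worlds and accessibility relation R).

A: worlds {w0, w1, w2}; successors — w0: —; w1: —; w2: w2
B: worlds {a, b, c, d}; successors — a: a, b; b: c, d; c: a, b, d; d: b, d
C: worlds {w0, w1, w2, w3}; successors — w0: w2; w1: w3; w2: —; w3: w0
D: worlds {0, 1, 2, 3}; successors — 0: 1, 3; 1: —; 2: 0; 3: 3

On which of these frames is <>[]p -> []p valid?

The schema corresponds to the Euclidean property: forall x forall y forall z (Rxy & Rxz -> Ryz).
A: satisfies the condition.
B: fails — Rab and Rab but not Rbb.
C: fails — Rw0w2 and Rw0w2 but not Rw2w2.
D: fails — R01 and R01 but not R11.

A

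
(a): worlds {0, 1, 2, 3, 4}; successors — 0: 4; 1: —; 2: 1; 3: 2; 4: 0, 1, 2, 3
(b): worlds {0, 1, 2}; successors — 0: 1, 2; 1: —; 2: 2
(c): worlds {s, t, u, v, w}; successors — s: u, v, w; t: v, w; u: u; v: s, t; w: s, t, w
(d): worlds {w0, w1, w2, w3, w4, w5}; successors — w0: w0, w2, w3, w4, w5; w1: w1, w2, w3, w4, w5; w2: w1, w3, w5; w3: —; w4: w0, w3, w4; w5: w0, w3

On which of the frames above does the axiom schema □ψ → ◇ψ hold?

Frame correspondent (Sahlqvist): ∀x ∃y Rxy — i.e. seriality.
(a): fails — world 1 has no successor.
(b): fails — world 1 has no successor.
(c): satisfies the condition.
(d): fails — world w3 has no successor.
Valid on: (c).

(c)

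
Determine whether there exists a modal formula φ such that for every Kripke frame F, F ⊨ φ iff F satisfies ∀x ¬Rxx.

No

Any modally definable frame class is closed under surjective bounded morphisms.
The 3-cycle (worlds s,t,u with s→t→u→s) is irreflexive, and the map sending every world to a single reflexive point • is a surjective bounded morphism (forth: every edge maps to (•,•); back: every world has a successor). So any modal formula valid on the 3-cycle is also valid on the reflexive point, which is not irreflexive.
So no modal formula (or set of formulas) defines exactly the irreflexive frames.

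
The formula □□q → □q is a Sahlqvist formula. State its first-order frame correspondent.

density

Suppose □□q→□q is valid. Take Rxy and set V(q)={w : xR²w}. Then □□q at x, so □q at x, so q at y, i.e. ∃z(Rxz∧Rzy).
Conversely, any frame satisfying ∀x ∀y (Rxy → ∃z (Rxz ∧ Rzy)) validates the schema.
So the correspondent is density.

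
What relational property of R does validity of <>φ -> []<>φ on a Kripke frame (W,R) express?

Suppose ◇φ→□◇φ is valid. Take Rxy, Rxz and set V(φ)={y}. Then ◇φ at x, so □◇φ at x, so ◇φ at z, so some w with Rzw has φ; w=y, i.e. Rzy. By symmetry of the argument, Ryz.

the Euclidean property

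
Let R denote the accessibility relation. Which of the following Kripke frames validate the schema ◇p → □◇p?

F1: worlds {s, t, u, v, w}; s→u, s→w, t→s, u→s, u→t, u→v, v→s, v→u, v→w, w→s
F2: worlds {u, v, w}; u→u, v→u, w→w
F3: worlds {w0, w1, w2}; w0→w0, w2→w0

F2, F3

The schema corresponds to the Euclidean property: ∀x ∀y ∀z (Rxy ∧ Rxz → Ryz).
F1: fails — Rsw and Rsw but not Rww.
F2: holds.
F3: holds.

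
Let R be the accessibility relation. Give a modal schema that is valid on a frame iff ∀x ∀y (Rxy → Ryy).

□(□q → q)

A defining formula is □(□q → q) (the T□ axiom).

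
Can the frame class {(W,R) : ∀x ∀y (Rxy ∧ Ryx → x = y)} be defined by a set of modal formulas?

Not modally definable

Any modally definable frame class is closed under surjective bounded morphisms.
The 4-cycle (worlds a,b,c,d with a→b→c→d→a) is antisymmetric. Sending even-indexed worlds to a and odd-indexed worlds to b is a surjective bounded morphism onto the two-world frame with a↔b, which is not antisymmetric.
So no modal formula (or set of formulas) defines exactly the antisymmetric frames.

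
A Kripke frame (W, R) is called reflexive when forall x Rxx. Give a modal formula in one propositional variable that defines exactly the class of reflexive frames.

□s → s

A defining formula is □s → s (the T axiom).
Suppose □s→s is valid. At any x set V(s)={w : Rxw}. Then □s holds at x, so s holds at x, i.e. Rxx.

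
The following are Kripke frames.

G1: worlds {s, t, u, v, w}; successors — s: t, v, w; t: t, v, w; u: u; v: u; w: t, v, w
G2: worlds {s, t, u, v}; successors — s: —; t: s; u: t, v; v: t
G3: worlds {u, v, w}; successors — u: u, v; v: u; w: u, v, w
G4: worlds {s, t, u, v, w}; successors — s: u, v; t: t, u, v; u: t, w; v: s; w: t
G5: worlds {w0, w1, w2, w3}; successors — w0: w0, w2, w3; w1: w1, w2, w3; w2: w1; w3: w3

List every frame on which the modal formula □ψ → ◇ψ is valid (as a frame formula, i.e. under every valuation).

G1, G3, G4, G5

Frame correspondent (Sahlqvist): ∀x ∃y Rxy — i.e. seriality.
G1: condition met.
G2: fails — world s has no successor.
G3: condition met.
G4: condition met.
G5: condition met.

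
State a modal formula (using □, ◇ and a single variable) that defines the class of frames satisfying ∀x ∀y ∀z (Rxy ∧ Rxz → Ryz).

◇p → □◇p

This is the Euclidean property; the standard corresponding axiom is 5: ◇p → □◇p.
Suppose ◇p→□◇p is valid. Take Rxy, Rxz and set V(p)={y}. Then ◇p at x, so □◇p at x, so ◇p at z, so some w with Rzw has p; w=y, i.e. Rzy. By symmetry of the argument, Ryz.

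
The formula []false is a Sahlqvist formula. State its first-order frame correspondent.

emptiness of R: forall x forall y ~Rxy

□⊥ is valid iff no world has any successor (otherwise □⊥ fails at any world with one).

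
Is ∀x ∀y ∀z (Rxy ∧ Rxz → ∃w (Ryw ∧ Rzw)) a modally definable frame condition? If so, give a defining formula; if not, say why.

Definable; ◇□r → □◇r defines it

This is a Sahlqvist condition; the .2 axiom ◇□r → □◇r defines it.
Suppose ◇□r→□◇r is valid. Take Rxy, Rxz and set V(r)={w : Ryw}. Then □r at y so ◇□r at x, so □◇r at x, so ◇r at z, giving w with Rzw and Ryw.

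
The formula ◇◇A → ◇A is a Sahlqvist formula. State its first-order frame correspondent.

Transitivity

Replacing A by ¬A and contraposing gives the equivalent schema □A → □□A.
Suppose □A→□□A is valid. Take Rxy, Ryz and set V(A)={w : Rxw}. Then □A at x, so □□A at x, so □A at y, so A at z, i.e. Rxz.
Conversely, any frame satisfying ∀x ∀y ∀z (Rxy ∧ Ryz → Rxz) validates the schema.
So the correspondent is transitivity.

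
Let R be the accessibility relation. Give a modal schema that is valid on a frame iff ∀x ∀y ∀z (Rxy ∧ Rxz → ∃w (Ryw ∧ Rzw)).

◇□ψ → □◇ψ

The condition is convergence. The .2 schema ◇□ψ → □◇ψ defines it.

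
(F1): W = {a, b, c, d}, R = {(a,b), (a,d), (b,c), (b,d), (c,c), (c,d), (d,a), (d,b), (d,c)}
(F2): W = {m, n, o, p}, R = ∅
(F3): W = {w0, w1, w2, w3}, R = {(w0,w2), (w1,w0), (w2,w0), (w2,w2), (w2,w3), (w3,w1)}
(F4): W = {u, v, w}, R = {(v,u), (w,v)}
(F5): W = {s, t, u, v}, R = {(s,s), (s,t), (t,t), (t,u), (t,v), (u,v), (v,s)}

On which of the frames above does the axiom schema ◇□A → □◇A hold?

This is the axiom for convergence; its first-order frame correspondent is ∀x ∀y ∀z (Rxy ∧ Rxz → ∃w (Ryw ∧ Rzw)).
(F1): condition met.
(F2): condition met.
(F3): fails — Rw2w2 and Rw2w3 but w2 and w3 have no common successor.
(F4): fails — Rvu and Rvu but u and u have no common successor.
(F5): fails — Rtv and Rtt but v and t have no common successor.
Valid on: (F1), (F2).

(F1), (F2)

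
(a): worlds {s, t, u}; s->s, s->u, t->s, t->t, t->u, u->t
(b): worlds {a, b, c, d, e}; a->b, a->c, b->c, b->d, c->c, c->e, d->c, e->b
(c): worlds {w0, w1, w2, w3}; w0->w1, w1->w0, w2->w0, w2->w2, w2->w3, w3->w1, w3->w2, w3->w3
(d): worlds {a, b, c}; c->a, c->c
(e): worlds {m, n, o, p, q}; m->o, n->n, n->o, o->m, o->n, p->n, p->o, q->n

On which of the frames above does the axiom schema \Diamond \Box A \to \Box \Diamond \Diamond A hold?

Frame correspondent (Sahlqvist): \forall x \forall y \forall z ((xRy \wedge xRz) \to \exists w (yRw \wedge z R^2 w)) — i.e. a generalized confluence (Geach) condition.
(a): ✓.
(b): fails — cRe, cRe but no w with eRw and eR²w.
(c): fails — w0Rw1, w0Rw1 but no w with w1Rw and w1R²w.
(d): fails — cRa, cRa but no w with aRw and aR²w.
(e): fails — oRm, oRm but no w with mRw and mR²w.
Valid on: (a).

(a)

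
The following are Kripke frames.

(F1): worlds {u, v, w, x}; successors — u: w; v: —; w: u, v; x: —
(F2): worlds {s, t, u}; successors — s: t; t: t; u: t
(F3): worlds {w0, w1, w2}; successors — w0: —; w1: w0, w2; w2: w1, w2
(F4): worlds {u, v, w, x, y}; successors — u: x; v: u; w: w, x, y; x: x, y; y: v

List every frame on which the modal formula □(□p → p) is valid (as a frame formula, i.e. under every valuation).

Frame correspondent (Sahlqvist): ∀x ∀y (Rxy → Ryy) — i.e. shift-reflexivity.
(F1): fails — Rwu but not Ruu.
(F2): condition met.
(F3): fails — Rw1w0 but not Rw0w0.
(F4): fails — Rvu but not Ruu.
Valid on: (F2).

(F2)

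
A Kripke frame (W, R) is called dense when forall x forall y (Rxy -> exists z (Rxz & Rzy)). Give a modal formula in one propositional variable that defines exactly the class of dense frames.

□□r → □r

A defining formula is □□r → □r (the C4 axiom).
Suppose □□r→□r is valid. Take Rxy and set V(r)={w : xR²w}. Then □□r at x, so □r at x, so r at y, i.e. ∃z(Rxz∧Rzy).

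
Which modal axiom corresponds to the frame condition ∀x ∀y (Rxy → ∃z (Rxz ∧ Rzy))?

□□p → □p

This is density; the standard corresponding axiom is C4: □□p → □p.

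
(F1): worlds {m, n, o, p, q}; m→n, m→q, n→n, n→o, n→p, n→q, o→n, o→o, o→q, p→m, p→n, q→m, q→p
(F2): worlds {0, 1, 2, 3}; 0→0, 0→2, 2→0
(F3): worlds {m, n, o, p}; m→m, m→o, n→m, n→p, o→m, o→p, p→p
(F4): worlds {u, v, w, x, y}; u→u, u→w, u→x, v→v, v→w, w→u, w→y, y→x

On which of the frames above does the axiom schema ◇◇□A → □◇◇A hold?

(F1), (F2)

Frame correspondent (Sahlqvist): ∀x ∀y ∀z ((xR²y ∧ xRz) → ∃w (yRw ∧ zR²w)) — i.e. a generalized confluence (Geach) condition.
(F1): ✓.
(F2): ✓.
(F3): fails — nR²m, nRp but no w with mRw and pR²w.
(F4): fails — uR²u, uRx but no t with uRt and xR²t.
Valid on: (F1), (F2).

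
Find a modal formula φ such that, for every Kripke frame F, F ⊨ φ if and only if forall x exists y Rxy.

This is seriality; the standard corresponding axiom is D: □p → ◇p.
Suppose □p→◇p is valid. At any x set V(p)=W. Then □p at x, so ◇p at x, so x has a successor.

□p → ◇p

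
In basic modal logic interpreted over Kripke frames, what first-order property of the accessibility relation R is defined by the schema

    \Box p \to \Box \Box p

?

Suppose □p→□□p is valid. Take Rxy, Ryz and set V(p)={w : Rxw}. Then □p at x, so □□p at x, so □p at y, so p at z, i.e. Rxz.
The converse is a direct semantic check.
Frame condition: \forall x \forall y \forall z (Rxy \wedge Ryz \to Rxz).

transitivity: \forall x \forall y \forall z (Rxy \wedge Ryz \to Rxz)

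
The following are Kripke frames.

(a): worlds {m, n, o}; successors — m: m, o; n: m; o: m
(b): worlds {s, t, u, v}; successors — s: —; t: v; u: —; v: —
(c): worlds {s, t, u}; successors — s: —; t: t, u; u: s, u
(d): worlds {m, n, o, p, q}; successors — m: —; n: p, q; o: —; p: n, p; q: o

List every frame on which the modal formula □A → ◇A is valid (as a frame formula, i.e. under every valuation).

The schema corresponds to seriality: ∀x ∃y Rxy.
(a): ✓.
(b): fails — world s has no successor.
(c): fails — world s has no successor.
(d): fails — world m has no successor.
Valid on: (a).

(a)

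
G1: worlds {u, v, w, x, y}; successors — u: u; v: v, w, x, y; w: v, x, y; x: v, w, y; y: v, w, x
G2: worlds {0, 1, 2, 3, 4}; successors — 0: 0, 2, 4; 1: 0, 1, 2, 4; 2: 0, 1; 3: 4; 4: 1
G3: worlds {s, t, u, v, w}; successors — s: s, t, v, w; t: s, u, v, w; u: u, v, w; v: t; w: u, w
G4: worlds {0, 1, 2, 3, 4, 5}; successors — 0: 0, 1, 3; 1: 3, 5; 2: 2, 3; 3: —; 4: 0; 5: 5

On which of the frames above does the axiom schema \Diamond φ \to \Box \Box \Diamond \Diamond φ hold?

The schema corresponds to a generalized confluence (Geach) condition: \forall x \forall y \forall z ((xRy \wedge x R^2 z) \to \exists w (y = w \wedge z R^2 w)).
G1: holds.
G2: holds.
G3: fails — sRs, sR²u but no w* with s=w* and uR²w*.
G4: fails — 0R0, 0R²1 but no w with 0=w and 1R²w.

G1, G2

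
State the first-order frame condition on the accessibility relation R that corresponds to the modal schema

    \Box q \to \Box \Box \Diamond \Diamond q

\forall x \forall z (x R^2 z \to \exists w (xRw \wedge z R^2 w))

This is a Sahlqvist (Geach-type) schema ◇^0□^1q → □^2◇^2q.
First-order correspondent: \forall x \forall z (x R^2 z \to \exists w (xRw \wedge z R^2 w)).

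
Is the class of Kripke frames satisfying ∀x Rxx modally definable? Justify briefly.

Yes: it is reflexivity, defined by the T schema □r → r.
Suppose □r→r is valid. At any x set V(r)={w : Rxw}. Then □r holds at x, so r holds at x, i.e. Rxx.

Definable; □r → r defines it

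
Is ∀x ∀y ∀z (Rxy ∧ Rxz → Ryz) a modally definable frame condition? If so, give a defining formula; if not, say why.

Yes, by ◇p → □◇p

Yes: it is the Euclidean property, defined by the 5 schema ◇p → □◇p.
Suppose ◇p→□◇p is valid. Take Rxy, Rxz and set V(p)={y}. Then ◇p at x, so □◇p at x, so ◇p at z, so some w with Rzw has p; w=y, i.e. Rzy. By symmetry of the argument, Ryz.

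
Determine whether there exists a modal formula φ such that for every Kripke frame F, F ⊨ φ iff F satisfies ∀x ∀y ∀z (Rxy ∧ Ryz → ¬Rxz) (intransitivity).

Not modally definable

Modal frame validity is preserved under surjective bounded morphisms.
The 5-cycle (worlds a,b,c,d,e with a→b→c→d→e→a) is intransitive. Mapping every world to a single reflexive point • is a surjective bounded morphism; the reflexive point is not intransitive (R••∧R•• but R••).
So the class is not modally definable.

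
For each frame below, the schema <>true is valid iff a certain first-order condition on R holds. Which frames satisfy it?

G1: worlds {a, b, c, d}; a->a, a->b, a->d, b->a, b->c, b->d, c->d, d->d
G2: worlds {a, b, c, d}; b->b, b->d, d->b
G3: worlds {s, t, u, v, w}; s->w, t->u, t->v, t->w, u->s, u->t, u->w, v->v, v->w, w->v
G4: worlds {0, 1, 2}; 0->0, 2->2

G1, G3

Frame correspondent (Sahlqvist): forall x exists y Rxy — i.e. seriality.
G1: condition met.
G2: fails — world a has no successor.
G3: condition met.
G4: fails — world 1 has no successor.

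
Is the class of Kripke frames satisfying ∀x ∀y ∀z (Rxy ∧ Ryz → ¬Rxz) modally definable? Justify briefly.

Modal frame validity is preserved under surjective bounded morphisms.
The 7-cycle (worlds 0,1,2,3,4,5,6 with 0→1→2→3→4→5→6→0) is intransitive. Mapping every world to a single reflexive point • is a surjective bounded morphism; the reflexive point is not intransitive (R••∧R•• but R••).
So no modal formula (or set of formulas) defines exactly the intransitive frames.

No — not modally definable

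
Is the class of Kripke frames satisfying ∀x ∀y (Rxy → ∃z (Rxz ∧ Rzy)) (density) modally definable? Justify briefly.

Definable; □□q → □q defines it

This is a Sahlqvist condition; the C4 axiom □□q → □q defines it.
Suppose □□q→□q is valid. Take Rxy and set V(q)={w : xR²w}. Then □□q at x, so □q at x, so q at y, i.e. ∃z(Rxz∧Rzy).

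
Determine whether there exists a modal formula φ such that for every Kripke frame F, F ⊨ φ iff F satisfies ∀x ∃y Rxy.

Yes, by □p → ◇p

Yes: it is seriality, defined by the D schema □p → ◇p.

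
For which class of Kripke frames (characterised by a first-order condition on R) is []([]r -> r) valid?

Suppose □(□r→r) is valid. Take Rxy and set V(r)={w : Ryw}. Then at y, □r holds; since □(□r→r) at x, □r→r at y, so r at y, i.e. Ryy.
Conversely, any frame satisfying forall x forall y (Rxy -> Ryy) validates the schema.
Frame condition: forall x forall y (Rxy -> Ryy).

Shift-reflexivity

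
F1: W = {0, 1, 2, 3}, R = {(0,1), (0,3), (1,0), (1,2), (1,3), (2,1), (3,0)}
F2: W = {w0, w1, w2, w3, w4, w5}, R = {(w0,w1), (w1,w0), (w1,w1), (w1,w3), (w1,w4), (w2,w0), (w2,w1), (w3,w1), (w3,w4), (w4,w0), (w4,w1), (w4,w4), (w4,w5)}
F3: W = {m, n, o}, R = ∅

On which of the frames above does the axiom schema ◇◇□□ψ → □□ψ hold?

F3

Frame correspondent (Sahlqvist): ∀x ∀y ∀z ((xR²y ∧ xR²z) → ∃w (yR²w ∧ z = w)) — i.e. a generalized confluence (Geach) condition.
F1: fails — 0R²3, 0R²0 but no w with 3R²w and 0=w.
F2: fails — w1R²w0, w1R²w5 but no w with w0R²w and w5=w.
F3: satisfies the condition.
Valid on: F3.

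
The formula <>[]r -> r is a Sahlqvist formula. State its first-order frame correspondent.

symmetry

Equivalently (dual form): r → □◇r.
Suppose r→□◇r is valid. Take Rxy and set V(r)={x}. Then r at x, so □◇r at x, so ◇r at y, so some z with Ryz has r; z=x, i.e. Ryx.
Conversely, on a frame with symmetry the schema holds at every world under every valuation.
Frame condition: forall x forall y (Rxy -> Ryx).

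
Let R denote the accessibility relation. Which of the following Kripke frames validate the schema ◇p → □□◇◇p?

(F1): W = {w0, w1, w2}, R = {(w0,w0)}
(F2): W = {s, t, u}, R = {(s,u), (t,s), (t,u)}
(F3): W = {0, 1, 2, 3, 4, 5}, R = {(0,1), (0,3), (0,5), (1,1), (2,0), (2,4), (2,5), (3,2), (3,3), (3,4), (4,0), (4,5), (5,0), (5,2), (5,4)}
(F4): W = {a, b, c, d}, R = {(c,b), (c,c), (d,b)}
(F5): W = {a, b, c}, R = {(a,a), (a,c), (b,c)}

(F1)

The schema corresponds to a generalized confluence (Geach) condition: ∀x ∀y ∀z ((xRy ∧ xR²z) → ∃w (y = w ∧ zR²w)).
(F1): ✓.
(F2): fails — tRs, tR²u but no w with s=w and uR²w.
(F3): fails — 0R1, 0R²3 but no w with 1=w and 3R²w.
(F4): fails — cRb, cR²b but no w with b=w and bR²w.
(F5): fails — aRa, aR²c but no w with a=w and cR²w.
Valid on: (F1).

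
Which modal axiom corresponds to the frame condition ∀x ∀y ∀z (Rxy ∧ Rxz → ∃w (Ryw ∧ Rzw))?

The condition is convergence. The .2 schema ◇□q → □◇q defines it.
Suppose ◇□q→□◇q is valid. Take Rxy, Rxz and set V(q)={w : Ryw}. Then □q at y so ◇□q at x, so □◇q at x, so ◇q at z, giving w with Rzw and Ryw.

◇□q → □◇q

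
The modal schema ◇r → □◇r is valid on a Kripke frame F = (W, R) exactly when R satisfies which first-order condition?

Suppose ◇r→□◇r is valid. Take Rxy, Rxz and set V(r)={y}. Then ◇r at x, so □◇r at x, so ◇r at z, so some w with Rzw has r; w=y, i.e. Rzy. By symmetry of the argument, Ryz.

The Euclidean property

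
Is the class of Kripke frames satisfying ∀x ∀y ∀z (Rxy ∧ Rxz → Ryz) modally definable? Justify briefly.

Yes — defined by ◇r → □◇r

Yes: it is the Euclidean property, defined by the 5 schema ◇r → □◇r.
Suppose ◇r→□◇r is valid. Take Rxy, Rxz and set V(r)={y}. Then ◇r at x, so □◇r at x, so ◇r at z, so some w with Rzw has r; w=y, i.e. Rzy. By symmetry of the argument, Ryz.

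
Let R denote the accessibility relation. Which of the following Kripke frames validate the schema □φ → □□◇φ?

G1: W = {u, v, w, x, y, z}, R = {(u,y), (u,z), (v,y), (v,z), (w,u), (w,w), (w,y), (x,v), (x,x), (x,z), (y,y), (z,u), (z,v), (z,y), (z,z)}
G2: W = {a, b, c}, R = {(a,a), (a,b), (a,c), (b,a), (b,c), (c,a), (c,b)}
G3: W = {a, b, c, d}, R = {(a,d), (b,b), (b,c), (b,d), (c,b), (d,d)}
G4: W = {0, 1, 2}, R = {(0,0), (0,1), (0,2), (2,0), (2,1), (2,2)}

G2

Frame correspondent (Sahlqvist): ∀x ∀z (xR²z → ∃w (xRw ∧ zRw)) — i.e. a generalized confluence (Geach) condition.
G1: fails — xR²y but no t with xRt and yRt.
G2: satisfies the condition.
G3: fails — cR²d but no w with cRw and dRw.
G4: fails — 0R²1 but no w with 0Rw and 1Rw.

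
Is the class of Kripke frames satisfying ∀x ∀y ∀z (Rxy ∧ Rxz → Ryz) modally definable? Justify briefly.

The condition is the Euclidean property. A defining modal formula is ◇p → □◇p.

Yes, by ◇p → □◇p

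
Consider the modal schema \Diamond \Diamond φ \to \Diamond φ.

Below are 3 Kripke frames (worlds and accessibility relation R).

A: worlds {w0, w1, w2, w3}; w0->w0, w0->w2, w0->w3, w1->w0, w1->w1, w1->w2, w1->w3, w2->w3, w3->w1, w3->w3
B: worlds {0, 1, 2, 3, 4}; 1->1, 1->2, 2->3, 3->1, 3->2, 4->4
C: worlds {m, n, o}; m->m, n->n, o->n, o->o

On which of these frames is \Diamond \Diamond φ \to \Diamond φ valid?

C

Frame correspondent (Sahlqvist): \forall x \forall y \forall z (Rxy \wedge Ryz \to Rxz) — i.e. transitivity.
A: fails — Rw3w1 and Rw1w0 but not Rw3w0.
B: fails — R32 and R23 but not R33.
C: ✓.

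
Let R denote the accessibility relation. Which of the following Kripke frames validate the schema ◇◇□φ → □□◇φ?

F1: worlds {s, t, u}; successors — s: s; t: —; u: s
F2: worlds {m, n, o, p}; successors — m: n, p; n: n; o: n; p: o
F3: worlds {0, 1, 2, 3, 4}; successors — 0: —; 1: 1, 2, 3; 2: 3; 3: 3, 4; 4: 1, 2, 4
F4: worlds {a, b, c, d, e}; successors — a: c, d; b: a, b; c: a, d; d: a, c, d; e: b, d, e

This is the axiom for a generalized confluence (Geach) condition; its first-order frame correspondent is ∀x ∀y ∀z ((xR²y ∧ xR²z) → ∃w (yRw ∧ zRw)).
F1: ✓.
F2: ✓.
F3: fails — 1R²2, 1R²4 but no w with 2Rw and 4Rw.
F4: fails — bR²a, bR²b but no w with aRw and bRw.

F1, F2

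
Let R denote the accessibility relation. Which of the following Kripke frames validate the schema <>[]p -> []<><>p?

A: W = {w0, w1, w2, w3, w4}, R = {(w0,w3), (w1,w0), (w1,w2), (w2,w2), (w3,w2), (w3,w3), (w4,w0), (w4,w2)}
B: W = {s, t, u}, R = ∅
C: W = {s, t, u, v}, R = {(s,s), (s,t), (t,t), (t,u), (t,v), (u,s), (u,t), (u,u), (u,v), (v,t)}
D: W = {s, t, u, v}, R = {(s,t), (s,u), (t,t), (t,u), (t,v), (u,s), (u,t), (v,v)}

This is the axiom for a generalized confluence (Geach) condition; its first-order frame correspondent is forall x forall y forall z ((xRy & xRz) -> exists w (yRw & z R^2 w)).
A: fails — w1Rw0, w1Rw2 but no w with w0Rw and w2R²w.
B: satisfies the condition.
C: satisfies the condition.
D: fails — tRu, tRv but no w with uRw and vR²w.
Valid on: B, C.

B, C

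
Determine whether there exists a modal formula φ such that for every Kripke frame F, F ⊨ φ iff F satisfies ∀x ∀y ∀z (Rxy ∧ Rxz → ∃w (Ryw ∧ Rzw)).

Yes — defined by ◇□r → □◇r

This is a Sahlqvist condition; the .2 axiom ◇□r → □◇r defines it.
Suppose ◇□r→□◇r is valid. Take Rxy, Rxz and set V(r)={w : Ryw}. Then □r at y so ◇□r at x, so □◇r at x, so ◇r at z, giving w with Rzw and Ryw.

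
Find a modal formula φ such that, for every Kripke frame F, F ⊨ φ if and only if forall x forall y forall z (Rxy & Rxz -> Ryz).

A defining formula is ◇ψ → □◇ψ (the 5 axiom).
Suppose ◇ψ→□◇ψ is valid. Take Rxy, Rxz and set V(ψ)={y}. Then ◇ψ at x, so □◇ψ at x, so ◇ψ at z, so some w with Rzw has ψ; w=y, i.e. Rzy. By symmetry of the argument, Ryz.

◇ψ → □◇ψ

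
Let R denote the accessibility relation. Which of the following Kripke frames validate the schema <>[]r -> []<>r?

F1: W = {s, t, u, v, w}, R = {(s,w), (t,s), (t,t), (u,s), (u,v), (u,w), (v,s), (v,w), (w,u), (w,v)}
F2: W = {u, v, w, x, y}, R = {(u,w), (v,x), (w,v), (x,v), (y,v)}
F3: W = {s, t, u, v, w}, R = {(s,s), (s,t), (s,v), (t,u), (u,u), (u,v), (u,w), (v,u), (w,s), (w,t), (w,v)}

F2

This is the axiom for convergence; its first-order frame correspondent is forall x forall y forall z (Rxy & Rxz -> exists w (Ryw & Rzw)).
F1: fails — Rts and Rtt but s and t have no common successor.
F2: holds.
F3: fails — Rsv and Rss but v and s have no common successor.
Valid on: F2.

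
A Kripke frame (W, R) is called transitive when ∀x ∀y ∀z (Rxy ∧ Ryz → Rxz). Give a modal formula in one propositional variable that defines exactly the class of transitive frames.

□q → □□q

A defining formula is □q → □□q (the 4 axiom).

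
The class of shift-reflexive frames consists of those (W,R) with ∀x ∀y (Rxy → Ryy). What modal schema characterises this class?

The condition is shift-reflexivity. The T□ schema □(□r → r) defines it.
Suppose □(□r→r) is valid. Take Rxy and set V(r)={w : Ryw}. Then at y, □r holds; since □(□r→r) at x, □r→r at y, so r at y, i.e. Ryy.

□(□r → r)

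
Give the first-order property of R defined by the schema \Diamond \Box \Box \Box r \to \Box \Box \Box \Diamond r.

This is a Sahlqvist (Geach-type) schema ◇^1□^3r → □^3◇^1r.
Minimal-valuation argument: fix x; take any y with xR^1y and any z with xR^3z. Set V(r) to the set of worlds R-reachable from y in exactly 3 steps. Then □^3r holds at y, so the antecedent holds at x; validity forces ◇^1r at z, giving a w with zR^1w and yR^3w.
First-order correspondent: \forall x \forall y \forall z ((xRy \wedge x R^3 z) \to \exists w (y R^3 w \wedge zRw)).

\forall x \forall y \forall z ((xRy \wedge x R^3 z) \to \exists w (y R^3 w \wedge zRw))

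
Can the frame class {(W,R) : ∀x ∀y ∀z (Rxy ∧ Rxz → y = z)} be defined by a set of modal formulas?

Yes: it is partial functionality, defined by the CD schema ◇r → □r.
Suppose ◇r→□r is valid. Take Rxy, Rxz and set V(r)={y}. Then ◇r at x, so □r at x, so r at z, i.e. z=y.

Definable; ◇r → □r defines it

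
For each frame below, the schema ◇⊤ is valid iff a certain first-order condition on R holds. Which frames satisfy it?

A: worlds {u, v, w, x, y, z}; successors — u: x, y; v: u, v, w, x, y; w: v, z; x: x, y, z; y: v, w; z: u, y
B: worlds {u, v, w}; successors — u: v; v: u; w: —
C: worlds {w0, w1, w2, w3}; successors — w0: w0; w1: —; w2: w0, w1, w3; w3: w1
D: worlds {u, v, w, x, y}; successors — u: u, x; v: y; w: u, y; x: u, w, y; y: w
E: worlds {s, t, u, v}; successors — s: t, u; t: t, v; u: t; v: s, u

A, D, E

Frame correspondent (Sahlqvist): ∀x ∃y Rxy — i.e. seriality.
A: satisfies the condition.
B: fails — world w has no successor.
C: fails — world w1 has no successor.
D: satisfies the condition.
E: satisfies the condition.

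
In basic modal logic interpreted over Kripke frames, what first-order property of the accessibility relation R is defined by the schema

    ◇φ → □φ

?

Partial functionality

Suppose ◇φ→□φ is valid. Take Rxy, Rxz and set V(φ)={y}. Then ◇φ at x, so □φ at x, so φ at z, i.e. z=y.
Conversely, on a frame with partial functionality the schema holds at every world under every valuation.
Frame condition: ∀x ∀y ∀z (Rxy ∧ Rxz → y = z).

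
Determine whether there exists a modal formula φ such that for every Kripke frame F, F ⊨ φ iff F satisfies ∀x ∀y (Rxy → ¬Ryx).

If a class were modally definable it would be closed under surjective bounded morphisms (Goldblatt–Thomason).
The 5-cycle (worlds a,b,c,d,e with a→b→c→d→e→a) is asymmetric. Mapping every world to a single reflexive point • is a surjective bounded morphism, and the reflexive point is not asymmetric (R•• but asymmetry requires ¬R••).
Hence asymmetry is not modally definable.

No — not modally definable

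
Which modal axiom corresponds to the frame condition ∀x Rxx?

□r → r

This is reflexivity; the standard corresponding axiom is T: □r → r.
Suppose □r→r is valid. At any x set V(r)={w : Rxw}. Then □r holds at x, so r holds at x, i.e. Rxx.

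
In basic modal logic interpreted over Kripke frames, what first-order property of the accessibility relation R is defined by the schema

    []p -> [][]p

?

Suppose □p→□□p is valid. Take Rxy, Ryz and set V(p)={w : Rxw}. Then □p at x, so □□p at x, so □p at y, so p at z, i.e. Rxz.

Transitivity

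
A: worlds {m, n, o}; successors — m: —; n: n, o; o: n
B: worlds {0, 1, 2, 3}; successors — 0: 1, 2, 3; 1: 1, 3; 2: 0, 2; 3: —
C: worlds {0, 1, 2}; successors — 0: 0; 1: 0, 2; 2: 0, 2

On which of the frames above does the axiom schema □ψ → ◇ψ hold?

Frame correspondent (Sahlqvist): ∀x ∃y Rxy — i.e. seriality.
A: fails — world m has no successor.
B: fails — world 3 has no successor.
C: holds.

C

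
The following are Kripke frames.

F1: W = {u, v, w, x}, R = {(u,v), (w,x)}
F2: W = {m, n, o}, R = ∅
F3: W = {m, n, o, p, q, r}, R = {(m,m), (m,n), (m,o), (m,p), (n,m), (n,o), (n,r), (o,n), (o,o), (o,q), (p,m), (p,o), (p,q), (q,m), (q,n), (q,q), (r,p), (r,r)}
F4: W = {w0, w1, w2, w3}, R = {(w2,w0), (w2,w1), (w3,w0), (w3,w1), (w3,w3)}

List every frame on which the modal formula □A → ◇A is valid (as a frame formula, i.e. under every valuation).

F3

This is the axiom for seriality; its first-order frame correspondent is ∀x ∃y Rxy.
F1: fails — world v has no successor.
F2: fails — world m has no successor.
F3: holds.
F4: fails — world w0 has no successor.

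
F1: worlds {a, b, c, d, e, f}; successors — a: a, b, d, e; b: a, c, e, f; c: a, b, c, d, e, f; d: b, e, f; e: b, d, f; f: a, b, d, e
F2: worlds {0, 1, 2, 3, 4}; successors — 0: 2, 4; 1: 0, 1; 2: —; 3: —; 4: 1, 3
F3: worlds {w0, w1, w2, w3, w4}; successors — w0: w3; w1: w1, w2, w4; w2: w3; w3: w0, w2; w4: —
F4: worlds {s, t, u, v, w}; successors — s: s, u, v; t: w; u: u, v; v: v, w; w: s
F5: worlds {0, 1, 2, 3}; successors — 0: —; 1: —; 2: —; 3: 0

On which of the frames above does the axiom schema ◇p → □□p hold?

F5

This is the axiom for a generalized confluence (Geach) condition; its first-order frame correspondent is ∀x ∀y ∀z ((xRy ∧ xR²z) → ∃w (y = w ∧ z = w)).
F1: fails — aRa, aR²b but a ≠ b.
F2: fails — 0R2, 0R²1 but 2 ≠ 1.
F3: fails — w0Rw3, w0R²w0 but w3 ≠ w0.
F4: fails — sRs, sR²u but s ≠ u.
F5: satisfies the condition.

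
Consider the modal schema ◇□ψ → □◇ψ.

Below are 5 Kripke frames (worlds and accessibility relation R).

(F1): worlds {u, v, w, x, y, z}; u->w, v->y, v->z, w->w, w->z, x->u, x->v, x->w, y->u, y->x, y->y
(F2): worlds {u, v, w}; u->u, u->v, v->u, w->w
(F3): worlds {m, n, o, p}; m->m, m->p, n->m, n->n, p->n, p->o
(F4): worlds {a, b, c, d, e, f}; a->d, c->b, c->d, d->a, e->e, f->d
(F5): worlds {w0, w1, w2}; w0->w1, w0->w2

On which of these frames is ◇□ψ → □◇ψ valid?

(F2)

Frame correspondent (Sahlqvist): ∀x ∀y ∀z (Rxy ∧ Rxz → ∃w (Ryw ∧ Rzw)) — i.e. convergence.
(F1): fails — Rvz and Rvz but z and z have no common successor.
(F2): condition met.
(F3): fails — Rmm and Rmp but m and p have no common successor.
(F4): fails — Rcd and Rcb but d and b have no common successor.
(F5): fails — Rw0w1 and Rw0w1 but w1 and w1 have no common successor.
Valid on: (F2).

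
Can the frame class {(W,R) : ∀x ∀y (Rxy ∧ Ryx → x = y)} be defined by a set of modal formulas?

No — not modally definable

Any modally definable frame class is closed under surjective bounded morphisms.
The 6-cycle (worlds s,t,u,v,w,x with s→t→u→v→w→x→s) is antisymmetric. Sending even-indexed worlds to s and odd-indexed worlds to t is a surjective bounded morphism onto the two-world frame with s↔t, which is not antisymmetric.
So the class is not modally definable.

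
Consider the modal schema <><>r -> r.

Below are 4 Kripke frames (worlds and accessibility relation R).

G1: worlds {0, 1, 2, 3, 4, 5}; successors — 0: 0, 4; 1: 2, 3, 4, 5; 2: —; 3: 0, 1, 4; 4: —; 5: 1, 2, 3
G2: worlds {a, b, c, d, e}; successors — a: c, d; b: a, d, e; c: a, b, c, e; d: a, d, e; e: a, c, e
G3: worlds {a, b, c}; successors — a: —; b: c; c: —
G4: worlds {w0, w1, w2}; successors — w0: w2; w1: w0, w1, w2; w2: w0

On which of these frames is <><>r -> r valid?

G3

This is the axiom for a generalized confluence (Geach) condition; its first-order frame correspondent is forall x forall y (x R^2 y -> exists w (y = w & x = w)).
G1: fails — 0R²4 but 4 ≠ 0.
G2: fails — aR²b but b ≠ a.
G3: ✓.
G4: fails — w1R²w0 but w0 ≠ w1.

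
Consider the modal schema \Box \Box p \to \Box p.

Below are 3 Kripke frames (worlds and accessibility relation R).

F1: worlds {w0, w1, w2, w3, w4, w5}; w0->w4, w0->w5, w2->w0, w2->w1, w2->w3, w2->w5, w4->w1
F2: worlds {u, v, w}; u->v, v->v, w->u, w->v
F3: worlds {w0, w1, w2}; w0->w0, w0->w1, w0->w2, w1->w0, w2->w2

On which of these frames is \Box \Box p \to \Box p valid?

Frame correspondent (Sahlqvist): \forall x \forall y (Rxy \to \exists z (Rxz \wedge Rzy)) — i.e. density.
F1: fails — Rw0w4 but no z with Rw0z and Rzw4.
F2: fails — Rwu but no z with Rwz and Rzu.
F3: condition met.
Valid on: F3.

F3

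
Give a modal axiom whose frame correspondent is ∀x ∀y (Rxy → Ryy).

The condition is shift-reflexivity. The T□ schema □(□ψ → ψ) defines it.
Suppose □(□ψ→ψ) is valid. Take Rxy and set V(ψ)={w : Ryw}. Then at y, □ψ holds; since □(□ψ→ψ) at x, □ψ→ψ at y, so ψ at y, i.e. Ryy.

□(□ψ → ψ)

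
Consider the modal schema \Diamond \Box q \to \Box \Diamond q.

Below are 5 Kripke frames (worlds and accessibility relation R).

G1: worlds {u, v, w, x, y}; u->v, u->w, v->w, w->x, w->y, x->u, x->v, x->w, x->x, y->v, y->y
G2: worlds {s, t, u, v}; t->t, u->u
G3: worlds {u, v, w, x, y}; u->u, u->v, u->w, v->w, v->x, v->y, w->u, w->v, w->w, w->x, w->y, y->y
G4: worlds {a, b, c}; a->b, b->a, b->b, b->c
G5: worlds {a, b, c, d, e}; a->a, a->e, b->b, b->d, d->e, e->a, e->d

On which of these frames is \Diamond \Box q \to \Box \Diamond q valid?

The schema corresponds to convergence: \forall x \forall y \forall z (Rxy \wedge Rxz \to \exists w (Ryw \wedge Rzw)).
G1: fails — Ruv and Ruw but v and w have no common successor.
G2: ✓.
G3: fails — Rvw and Rvx but w and x have no common successor.
G4: fails — Rba and Rbc but a and c have no common successor.
G5: fails — Rbb and Rbd but b and d have no common successor.
Valid on: G2.

G2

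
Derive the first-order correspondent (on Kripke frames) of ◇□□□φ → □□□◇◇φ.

This is a Sahlqvist (Geach-type) schema ◇^1□^3φ → □^3◇^2φ.
Minimal-valuation argument: fix x; take any y with xR^1y and any z with xR^3z. Set V(φ) to the set of worlds R-reachable from y in exactly 3 steps. Then □^3φ holds at y, so the antecedent holds at x; validity forces ◇^2φ at z, giving a w with zR^2w and yR^3w.
First-order correspondent: ∀x ∀y ∀z ((xRy ∧ xR³z) → ∃w (yR³w ∧ zR²w)).

∀x ∀y ∀z ((xRy ∧ xR³z) → ∃w (yR³w ∧ zR²w))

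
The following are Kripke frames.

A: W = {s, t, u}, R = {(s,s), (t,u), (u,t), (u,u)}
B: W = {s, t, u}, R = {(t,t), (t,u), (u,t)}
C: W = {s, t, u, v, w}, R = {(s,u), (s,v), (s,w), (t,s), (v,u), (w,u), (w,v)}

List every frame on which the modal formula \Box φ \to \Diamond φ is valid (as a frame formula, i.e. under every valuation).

A

This is the axiom for seriality; its first-order frame correspondent is \forall x \exists y Rxy.
A: holds.
B: fails — world s has no successor.
C: fails — world u has no successor.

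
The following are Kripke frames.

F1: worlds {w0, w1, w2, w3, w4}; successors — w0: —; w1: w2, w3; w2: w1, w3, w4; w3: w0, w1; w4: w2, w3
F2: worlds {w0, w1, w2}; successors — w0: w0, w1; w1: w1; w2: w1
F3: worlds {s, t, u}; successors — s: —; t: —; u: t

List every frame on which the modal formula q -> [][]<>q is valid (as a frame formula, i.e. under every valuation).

Frame correspondent (Sahlqvist): forall x forall z (x R^2 z -> exists w (x = w & zRw)) — i.e. a generalized confluence (Geach) condition.
F1: fails — w1R²w0 but no w with w1=w and w0Rw.
F2: fails — w0R²w1 but no w with w0=w and w1Rw.
F3: holds.

F3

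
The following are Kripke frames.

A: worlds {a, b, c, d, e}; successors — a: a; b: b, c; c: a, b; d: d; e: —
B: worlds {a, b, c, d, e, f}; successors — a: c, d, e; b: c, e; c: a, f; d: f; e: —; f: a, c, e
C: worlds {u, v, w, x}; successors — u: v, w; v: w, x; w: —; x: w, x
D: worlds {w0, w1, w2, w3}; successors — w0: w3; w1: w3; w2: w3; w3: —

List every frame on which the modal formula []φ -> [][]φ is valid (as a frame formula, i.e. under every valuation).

D

Frame correspondent (Sahlqvist): forall x forall y forall z (Rxy & Ryz -> Rxz) — i.e. transitivity.
A: fails — Rbc and Rca but not Rba.
B: fails — Rbc and Rcf but not Rbf.
C: fails — Ruv and Rvx but not Rux.
D: holds.
Valid on: D.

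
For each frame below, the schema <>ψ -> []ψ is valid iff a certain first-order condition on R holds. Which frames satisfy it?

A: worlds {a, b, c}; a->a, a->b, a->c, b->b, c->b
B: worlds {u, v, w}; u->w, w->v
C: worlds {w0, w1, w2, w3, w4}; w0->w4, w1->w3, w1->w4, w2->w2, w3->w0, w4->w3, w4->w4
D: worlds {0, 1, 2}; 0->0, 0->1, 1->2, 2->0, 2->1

The schema corresponds to partial functionality: forall x forall y forall z (Rxy & Rxz -> y = z).
A: fails — a sees both a and b.
B: holds.
C: fails — w1 sees both w3 and w4.
D: fails — 0 sees both 0 and 1.

B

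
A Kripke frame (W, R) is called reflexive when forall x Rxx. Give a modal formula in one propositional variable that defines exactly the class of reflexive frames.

□q → q

A defining formula is □q → q (the T axiom).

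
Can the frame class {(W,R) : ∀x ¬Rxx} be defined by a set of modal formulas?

Not modally definable

If a class were modally definable it would be closed under surjective bounded morphisms (Goldblatt–Thomason).
The 5-cycle (worlds a,b,c,d,e with a→b→c→d→e→a) is irreflexive, and the map sending every world to a single reflexive point • is a surjective bounded morphism (forth: every edge maps to (•,•); back: every world has a successor). So any modal formula valid on the 5-cycle is also valid on the reflexive point, which is not irreflexive.
Hence irreflexivity is not modally definable.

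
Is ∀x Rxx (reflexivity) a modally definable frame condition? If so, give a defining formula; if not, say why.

Definable; □p → p defines it

The condition is reflexivity. A defining modal formula is □p → p.
Suppose □p→p is valid. At any x set V(p)={w : Rxw}. Then □p holds at x, so p holds at x, i.e. Rxx.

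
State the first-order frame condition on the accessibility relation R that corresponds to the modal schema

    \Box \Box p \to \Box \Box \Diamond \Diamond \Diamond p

This is a Sahlqvist (Geach-type) schema ◇^0□^2p → □^2◇^3p.
First-order correspondent: \forall x \forall z (x R^2 z \to \exists w (x R^2 w \wedge z R^3 w)).

\forall x \forall z (x R^2 z \to \exists w (x R^2 w \wedge z R^3 w))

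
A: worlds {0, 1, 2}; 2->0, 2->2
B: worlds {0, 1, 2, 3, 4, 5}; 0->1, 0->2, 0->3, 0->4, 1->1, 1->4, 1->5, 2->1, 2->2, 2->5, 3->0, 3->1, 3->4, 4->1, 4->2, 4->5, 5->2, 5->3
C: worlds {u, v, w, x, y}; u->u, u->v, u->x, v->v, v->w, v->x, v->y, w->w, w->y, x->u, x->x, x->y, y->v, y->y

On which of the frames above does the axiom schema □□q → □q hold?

This is the axiom for density; its first-order frame correspondent is ∀x ∀y (Rxy → ∃z (Rxz ∧ Rzy)).
A: condition met.
B: fails — R53 but no z with R5z and Rz3.
C: condition met.

A, C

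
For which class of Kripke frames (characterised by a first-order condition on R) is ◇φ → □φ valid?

This schema is the CD axiom.
Its frame correspondent is partial functionality — ∀x ∀y ∀z (Rxy ∧ Rxz → y = z).

Partial functionality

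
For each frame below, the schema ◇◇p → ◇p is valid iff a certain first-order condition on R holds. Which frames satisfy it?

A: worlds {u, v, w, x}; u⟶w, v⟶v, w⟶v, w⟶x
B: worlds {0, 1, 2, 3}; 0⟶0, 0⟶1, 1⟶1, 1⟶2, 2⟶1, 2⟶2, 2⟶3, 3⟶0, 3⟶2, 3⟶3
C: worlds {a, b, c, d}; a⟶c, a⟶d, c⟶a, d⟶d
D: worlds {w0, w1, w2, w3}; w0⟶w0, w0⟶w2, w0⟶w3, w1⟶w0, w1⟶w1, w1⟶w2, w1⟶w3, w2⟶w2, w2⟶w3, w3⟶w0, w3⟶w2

Frame correspondent (Sahlqvist): ∀x ∀y (xR²y → ∃w (y = w ∧ xRw)) — i.e. a generalized confluence (Geach) condition.
A: fails — uR²v but no t with v=t and uRt.
B: fails — 0R²2 but no w with 2=w and 0Rw.
C: fails — aR²a but no w with a=w and aRw.
D: fails — w2R²w0 but no w with w0=w and w2Rw.
Valid on no frame.

none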